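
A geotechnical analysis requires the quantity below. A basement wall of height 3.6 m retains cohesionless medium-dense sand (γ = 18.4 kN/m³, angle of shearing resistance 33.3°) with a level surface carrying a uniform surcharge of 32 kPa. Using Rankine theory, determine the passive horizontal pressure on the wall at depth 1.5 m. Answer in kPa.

205 kPa

K_p = (1 + sin φ)/(1 − sin φ) = 3.435.
σ_v = γz + q = 18.4 × 1.5 + 32 = 59.60 kPa.
σ_h = K_p σ_v = 3.435 × 59.60 = 204.7 kPa.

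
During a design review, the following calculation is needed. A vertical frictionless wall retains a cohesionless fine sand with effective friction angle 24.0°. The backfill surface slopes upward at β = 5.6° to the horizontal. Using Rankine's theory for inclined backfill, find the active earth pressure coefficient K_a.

K_a = cos β · (cos β − √(cos²β − cos²φ)) / (cos β + √(cos²β − cos²φ)).
cos β = 0.9952, cos φ = 0.9135, √(cos²β − cos²φ) = 0.3949.
K_a = 0.9952 × (0.9952 − 0.3949)/(0.9952 + 0.3949) = 0.4298.

0.430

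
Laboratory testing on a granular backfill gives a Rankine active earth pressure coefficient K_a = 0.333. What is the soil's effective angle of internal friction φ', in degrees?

K_a = tan²(45° − φ/2) ⇒ 45° − φ/2 = arctan(√0.333) = 29.99°.
φ = 2(45° − 29.99°) = 30.02°.

30.0°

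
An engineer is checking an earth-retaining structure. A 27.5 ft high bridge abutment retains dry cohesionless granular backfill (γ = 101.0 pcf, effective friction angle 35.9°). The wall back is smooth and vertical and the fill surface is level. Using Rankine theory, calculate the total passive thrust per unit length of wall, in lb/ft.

146000 lb/ft

K_p = tan²(45° + φ/2) = 3.835.
P_p = ½ K_p γ H² = 0.5 × 3.835 × 101.0 × 27.5² = 146500 lb/ft.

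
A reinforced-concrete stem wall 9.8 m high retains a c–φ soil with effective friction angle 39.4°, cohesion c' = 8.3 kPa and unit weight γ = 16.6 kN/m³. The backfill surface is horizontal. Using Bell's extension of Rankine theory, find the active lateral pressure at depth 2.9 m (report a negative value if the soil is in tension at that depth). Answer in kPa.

K_a = (1 − sin φ)/(1 + sin φ) = 0.2234.
σ_a = K_a γ z − 2c√K_a = 0.2234×16.6×2.9 − 2×8.3×0.4727 = 2.910 kPa.

2.91 kPa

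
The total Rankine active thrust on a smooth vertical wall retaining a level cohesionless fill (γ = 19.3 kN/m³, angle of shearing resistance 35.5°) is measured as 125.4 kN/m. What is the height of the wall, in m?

7.00 m

K_a = 0.2653. P_a = ½ K_a γ H² ⇒ H = √(2P_a/(K_a γ)).
H = √(2×125.4/(0.2653×19.3)) = 6.999 m.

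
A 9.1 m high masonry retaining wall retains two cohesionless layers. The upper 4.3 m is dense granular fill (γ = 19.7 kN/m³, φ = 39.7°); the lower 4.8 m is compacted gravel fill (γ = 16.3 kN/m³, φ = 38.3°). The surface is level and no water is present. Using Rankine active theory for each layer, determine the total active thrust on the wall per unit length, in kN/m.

K_a1 = tan²(45°−39.7°/2) = 0.2204; K_a2 = tan²(45°−38.3°/2) = 0.2347.
Layer 1: σ at base = K_a1 γ₁ h₁ = 18.67 kPa; P₁ = ½×18.67×4.3 = 40.15.
Layer 2: σ_v at top = γ₁h₁ = 84.71; σ_h top = K_a2×84.71 = 19.88; σ_h base = K_a2×(84.71+16.3×4.8) = 38.25.
P₂ = ½(19.88+38.25)×4.8 = 139.5. Total P_a = 40.15+139.5 = 179.7 kN/m.

180 kN/m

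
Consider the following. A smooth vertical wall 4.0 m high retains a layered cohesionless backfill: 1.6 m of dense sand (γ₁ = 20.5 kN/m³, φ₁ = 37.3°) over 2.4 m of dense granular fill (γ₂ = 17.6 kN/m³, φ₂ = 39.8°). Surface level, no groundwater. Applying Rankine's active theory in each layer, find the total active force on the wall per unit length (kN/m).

34.8 kN/m

K_a1 = tan²(45°−37.3°/2) = 0.2453; K_a2 = tan²(45°−39.8°/2) = 0.2194.
Layer 1: σ at base = K_a1 γ₁ h₁ = 8.047 kPa; P₁ = ½×8.047×1.6 = 6.438.
Layer 2: σ_v at top = γ₁h₁ = 32.80; σ_h top = K_a2×32.80 = 7.197; σ_h base = K_a2×(32.80+17.6×2.4) = 16.47.
P₂ = ½(7.197+16.47)×2.4 = 28.40. Total P_a = 6.438+28.40 = 34.83 kN/m.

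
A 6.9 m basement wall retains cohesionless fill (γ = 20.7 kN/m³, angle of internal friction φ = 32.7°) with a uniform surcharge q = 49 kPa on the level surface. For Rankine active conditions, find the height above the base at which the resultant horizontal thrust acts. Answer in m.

2.77 m

K_a = 0.2985.
Triangular part P₁ = ½K_aγH² = 147.1 at H/3 = 2.300 m; rectangular part P₂ = K_a q H = 100.9 at H/2 = 3.450 m.
ȳ = (P₁·2.300 + P₂·3.450)/(P₁+P₂) = 2.768 m.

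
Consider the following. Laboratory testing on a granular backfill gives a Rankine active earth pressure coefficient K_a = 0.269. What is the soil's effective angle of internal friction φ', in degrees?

35.2°

K_a = tan²(45° − φ/2) ⇒ 45° − φ/2 = arctan(√0.269) = 27.41°.
φ = 2(45° − 27.41°) = 35.17°.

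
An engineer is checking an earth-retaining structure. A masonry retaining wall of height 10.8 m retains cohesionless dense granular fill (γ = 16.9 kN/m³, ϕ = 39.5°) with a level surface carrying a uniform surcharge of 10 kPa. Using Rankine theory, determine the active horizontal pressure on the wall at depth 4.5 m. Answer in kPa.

K_a = (1 − sin φ)/(1 + sin φ) = 0.2224.
σ_v = γz + q = 16.9 × 4.5 + 10 = 86.05 kPa.
σ_h = K_a σ_v = 0.2224 × 86.05 = 19.14 kPa.

19.1 kPa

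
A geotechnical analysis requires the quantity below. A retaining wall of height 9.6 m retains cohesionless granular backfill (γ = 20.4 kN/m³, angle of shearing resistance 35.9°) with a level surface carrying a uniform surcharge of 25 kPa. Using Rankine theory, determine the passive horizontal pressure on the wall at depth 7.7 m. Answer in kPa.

K_p = (1 + sin φ)/(1 − sin φ) = 3.835.
σ_v = γz + q = 20.4 × 7.7 + 25 = 182.1 kPa.
σ_h = K_p σ_v = 3.835 × 182.1 = 698.3 kPa.

698 kPa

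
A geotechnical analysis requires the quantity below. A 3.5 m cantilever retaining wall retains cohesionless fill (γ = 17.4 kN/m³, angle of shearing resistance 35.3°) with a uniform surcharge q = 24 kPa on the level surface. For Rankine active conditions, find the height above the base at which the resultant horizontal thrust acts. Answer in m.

K_a = 0.2675.
Triangular part P₁ = ½K_aγH² = 28.51 at H/3 = 1.167 m; rectangular part P₂ = K_a q H = 22.47 at H/2 = 1.750 m.
ȳ = (P₁·1.167 + P₂·1.750)/(P₁+P₂) = 1.424 m.

1.42 m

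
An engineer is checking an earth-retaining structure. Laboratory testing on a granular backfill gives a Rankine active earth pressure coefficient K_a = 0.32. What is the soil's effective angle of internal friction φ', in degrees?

K_a = tan²(45° − φ/2) ⇒ 45° − φ/2 = arctan(√0.32) = 29.50°.
φ = 2(45° − 29.50°) = 31.01°.

31.0°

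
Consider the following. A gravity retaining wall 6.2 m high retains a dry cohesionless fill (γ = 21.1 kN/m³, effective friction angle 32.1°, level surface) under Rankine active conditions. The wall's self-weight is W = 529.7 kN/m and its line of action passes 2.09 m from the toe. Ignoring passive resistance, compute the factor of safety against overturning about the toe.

K_a = tan²(45° − 32.1°/2) = 0.3060.
P_a = ½K_aγH² = 0.5×0.3060×21.1×6.2² = 124.1 kN/m, acting at H/3 = 2.067 m above the base.
Overturning moment M_o = P_a × H/3 = 124.1 × 2.067 = 256.5.
Resisting moment M_r = W × 2.09 = 529.7 × 2.09 = 1107.
FS_overturning = M_r/M_o = 1107/256.5 = 4.317.

4.32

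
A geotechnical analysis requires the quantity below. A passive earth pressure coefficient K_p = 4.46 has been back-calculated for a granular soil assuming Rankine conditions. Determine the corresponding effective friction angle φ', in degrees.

39.3°

K_p = (1+sin φ)/(1−sin φ) ⇒ sin φ = (K_p − 1)/(K_p + 1) = 0.6337.
φ = arcsin(0.6337) = 39.32°.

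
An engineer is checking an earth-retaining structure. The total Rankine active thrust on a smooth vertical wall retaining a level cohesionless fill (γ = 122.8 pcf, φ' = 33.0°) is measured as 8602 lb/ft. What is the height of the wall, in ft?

K_a = 0.2948. P_a = ½ K_a γ H² ⇒ H = √(2P_a/(K_a γ)).
H = √(2×8602/(0.2948×122.8)) = 21.80 ft.

21.8 ft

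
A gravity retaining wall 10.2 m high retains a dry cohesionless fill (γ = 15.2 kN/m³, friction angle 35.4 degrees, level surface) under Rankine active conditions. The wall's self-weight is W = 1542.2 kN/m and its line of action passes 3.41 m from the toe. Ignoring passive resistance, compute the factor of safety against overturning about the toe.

7.34

K_a = tan²(45° − 35.4°/2) = 0.2664.
P_a = ½K_aγH² = 0.5×0.2664×15.2×10.2² = 210.6 kN/m, acting at H/3 = 3.400 m above the base.
Overturning moment M_o = P_a × H/3 = 210.6 × 3.400 = 716.2.
Resisting moment M_r = W × 3.41 = 1542.2 × 3.41 = 5259.
FS_overturning = M_r/M_o = 5259/716.2 = 7.343.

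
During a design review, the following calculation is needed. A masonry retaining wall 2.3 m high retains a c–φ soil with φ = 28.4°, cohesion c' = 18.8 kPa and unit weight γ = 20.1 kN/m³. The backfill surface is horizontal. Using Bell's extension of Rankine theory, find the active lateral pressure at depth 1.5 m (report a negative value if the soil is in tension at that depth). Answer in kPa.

-11.7 kPa

K_a = (1 − sin φ)/(1 + sin φ) = 0.3554.
σ_a = K_a γ z − 2c√K_a = 0.3554×20.1×1.5 − 2×18.8×0.5961 = -11.70 kPa.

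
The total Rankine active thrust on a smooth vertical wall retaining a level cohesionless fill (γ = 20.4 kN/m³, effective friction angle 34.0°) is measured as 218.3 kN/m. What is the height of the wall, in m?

K_a = 0.2827. P_a = ½ K_a γ H² ⇒ H = √(2P_a/(K_a γ)).
H = √(2×218.3/(0.2827×20.4)) = 8.701 m.

8.70 m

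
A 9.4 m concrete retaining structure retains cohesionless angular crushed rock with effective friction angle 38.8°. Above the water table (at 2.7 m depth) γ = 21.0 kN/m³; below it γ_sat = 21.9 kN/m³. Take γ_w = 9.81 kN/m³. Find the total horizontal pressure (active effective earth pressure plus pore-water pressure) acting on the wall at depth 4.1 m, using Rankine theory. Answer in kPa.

K_a = (1 − sin φ)/(1 + sin φ) = 0.2296.
γ' = 21.9 − 9.81 = 12.09 kN/m³.
Effective vertical stress at 4.1 m: σ'_v = 21.0×2.7 + 12.09×1.40 = 73.63 kPa.
σ'_h = K_a σ'_v = 0.2296 × 73.63 = 16.90 kPa; u = γ_w × 1.40 = 13.73 kPa.
Total σ_h = 16.90 + 13.73 = 30.64 kPa.

30.6 kPa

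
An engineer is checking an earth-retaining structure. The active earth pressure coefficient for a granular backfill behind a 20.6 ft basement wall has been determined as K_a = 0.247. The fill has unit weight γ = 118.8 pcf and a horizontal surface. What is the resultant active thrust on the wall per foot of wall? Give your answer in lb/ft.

P = ½ K_a γ H² = 0.5 × 0.247 × 118.8 × 20.6² = 6226 lb/ft.

6230 lb/ft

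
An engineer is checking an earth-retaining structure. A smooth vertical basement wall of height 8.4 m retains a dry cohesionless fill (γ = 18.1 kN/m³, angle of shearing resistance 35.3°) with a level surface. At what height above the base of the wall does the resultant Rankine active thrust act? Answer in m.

K_a = 0.2675.
The pressure distribution is triangular, so the resultant acts at H/3 above the base = 8.4/3 = 2.800 m.

2.80 m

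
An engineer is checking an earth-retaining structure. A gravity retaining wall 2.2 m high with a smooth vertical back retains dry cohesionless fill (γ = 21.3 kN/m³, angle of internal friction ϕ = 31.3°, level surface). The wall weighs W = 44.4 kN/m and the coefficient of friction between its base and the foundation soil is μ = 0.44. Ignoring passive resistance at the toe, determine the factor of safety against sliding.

1.20

K_a = tan²(45° − 31.3°/2) = 0.3162.
P_a = ½K_aγH² = 0.5×0.3162×21.3×2.2² = 16.30 kN/m, acting at H/3 = 0.7333 m above the base.
FS_sliding = μW / P_a = 0.44×44.4 / 16.30 = 1.199.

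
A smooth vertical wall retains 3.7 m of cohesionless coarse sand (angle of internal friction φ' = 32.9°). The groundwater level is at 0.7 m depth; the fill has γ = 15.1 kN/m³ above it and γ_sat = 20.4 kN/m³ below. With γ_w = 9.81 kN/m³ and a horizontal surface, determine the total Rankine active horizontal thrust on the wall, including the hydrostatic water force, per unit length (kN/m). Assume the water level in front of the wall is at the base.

68.7 kN/m

K_a = tan²(45° − φ/2) = 0.2960.
γ' = 20.4 − 9.81 = 10.59 kN/m³. Depth below WT = 3.0 m.
σ'_h at WT = K_a γ d_w = 3.129 kPa; at base = 3.129 + K_a γ' × 3.0 = 12.53 kPa.
P₁ (0–0.7 m) = ½×3.129×0.7 = 1.095. P₂ (0.7–3.7 m) = ½(3.129+12.53)×3.0 = 23.49.
P_w = ½ γ_w h₂² = 0.5×9.81×3.0² = 44.14. Total = 1.095+23.49+44.14 = 68.73 kN/m.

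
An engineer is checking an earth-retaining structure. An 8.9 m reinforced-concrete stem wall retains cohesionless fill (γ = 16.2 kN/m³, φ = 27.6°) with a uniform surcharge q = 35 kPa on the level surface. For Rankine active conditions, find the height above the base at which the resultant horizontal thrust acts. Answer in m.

K_a = 0.3668.
Triangular part P₁ = ½K_aγH² = 235.3 at H/3 = 2.967 m; rectangular part P₂ = K_a q H = 114.3 at H/2 = 4.450 m.
ȳ = (P₁·2.967 + P₂·4.450)/(P₁+P₂) = 3.451 m.

3.45 m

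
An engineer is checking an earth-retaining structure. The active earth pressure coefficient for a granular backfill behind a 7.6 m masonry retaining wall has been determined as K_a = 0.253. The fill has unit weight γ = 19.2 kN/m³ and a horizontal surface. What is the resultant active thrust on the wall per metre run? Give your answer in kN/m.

140 kN/m

P = ½ K_a γ H² = 0.5 × 0.253 × 19.2 × 7.6² = 140.3 kN/m.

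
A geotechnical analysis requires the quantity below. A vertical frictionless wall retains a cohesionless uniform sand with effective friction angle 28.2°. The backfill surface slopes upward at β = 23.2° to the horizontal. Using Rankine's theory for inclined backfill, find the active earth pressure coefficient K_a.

K_a = cos β · (cos β − √(cos²β − cos²φ)) / (cos β + √(cos²β − cos²φ)).
cos β = 0.9191, cos φ = 0.8813, √(cos²β − cos²φ) = 0.2610.
K_a = 0.9191 × (0.9191 − 0.2610)/(0.9191 + 0.2610) = 0.5126.

0.513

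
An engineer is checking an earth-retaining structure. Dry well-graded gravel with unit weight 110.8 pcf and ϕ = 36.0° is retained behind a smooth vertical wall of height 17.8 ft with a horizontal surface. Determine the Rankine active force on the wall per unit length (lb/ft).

4560 lb/ft

K_a = tan²(45° − φ/2) = 0.2596.
P_a = ½ K_a γ H² = 0.5 × 0.2596 × 110.8 × 17.8² = 4557 lb/ft.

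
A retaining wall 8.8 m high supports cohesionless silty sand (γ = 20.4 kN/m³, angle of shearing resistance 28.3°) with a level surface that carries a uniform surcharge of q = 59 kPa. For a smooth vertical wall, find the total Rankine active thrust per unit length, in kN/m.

K_a = tan²(45° − φ/2) = 0.3568.
Soil triangle: ½ K_a γ H² = 0.5×0.3568×20.4×8.8² = 281.8 kN/m.
Surcharge rectangle: K_a q H = 0.3568×59×8.8 = 185.2 kN/m.
Total = 281.8 + 185.2 = 467.0 kN/m.

467 kN/m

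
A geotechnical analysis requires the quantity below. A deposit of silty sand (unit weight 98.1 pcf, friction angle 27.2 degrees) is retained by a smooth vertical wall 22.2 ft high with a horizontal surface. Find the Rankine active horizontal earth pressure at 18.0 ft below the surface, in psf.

658 psf

K_a = (1 − sin φ)/(1 + sin φ) = 0.3726.
σ_h = K_a γ z = 0.3726 × 98.1 × 18.0 = 657.9 psf.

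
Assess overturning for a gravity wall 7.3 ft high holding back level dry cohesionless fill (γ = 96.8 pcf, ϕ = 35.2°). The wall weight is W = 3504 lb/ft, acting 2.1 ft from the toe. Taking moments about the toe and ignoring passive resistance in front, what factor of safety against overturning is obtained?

4.36

K_a = tan²(45° − 35.2°/2) = 0.2687.
P_a = ½K_aγH² = 0.5×0.2687×96.8×7.3² = 693.0 lb/ft, acting at H/3 = 2.433 ft above the base.
Overturning moment M_o = P_a × H/3 = 693.0 × 2.433 = 1686.
Resisting moment M_r = W × 2.1 = 3504 × 2.1 = 7358.
FS_overturning = M_r/M_o = 7358/1686 = 4.364.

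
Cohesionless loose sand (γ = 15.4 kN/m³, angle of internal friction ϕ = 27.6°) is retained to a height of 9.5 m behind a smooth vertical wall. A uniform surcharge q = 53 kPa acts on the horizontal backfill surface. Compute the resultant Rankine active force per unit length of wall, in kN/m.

440 kN/m

K_a = tan²(45° − φ/2) = 0.3668.
Soil triangle: ½ K_a γ H² = 0.5×0.3668×15.4×9.5² = 254.9 kN/m.
Surcharge rectangle: K_a q H = 0.3668×53×9.5 = 184.7 kN/m.
Total = 254.9 + 184.7 = 439.6 kN/m.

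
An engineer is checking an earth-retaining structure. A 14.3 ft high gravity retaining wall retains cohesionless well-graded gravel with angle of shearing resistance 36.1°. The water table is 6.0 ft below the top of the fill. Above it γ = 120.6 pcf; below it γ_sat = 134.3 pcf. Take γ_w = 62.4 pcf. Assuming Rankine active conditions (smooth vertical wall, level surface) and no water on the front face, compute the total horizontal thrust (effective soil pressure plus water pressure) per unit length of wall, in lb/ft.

K_a = tan²(45° − φ/2) = 0.2585.
γ' = 134.3 − 62.4 = 71.90 pcf. Depth below WT = 8.3 ft.
σ'_h at WT = K_a γ d_w = 187.0 psf; at base = 187.0 + K_a γ' × 8.3 = 341.3 psf.
P₁ (0–6.0 ft) = ½×187.0×6.0 = 561.1. P₂ (6.0–14.3 ft) = ½(187.0+341.3)×8.3 = 2193.
P_w = ½ γ_w h₂² = 0.5×62.4×8.3² = 2149. Total = 561.1+2193+2149 = 4903 lb/ft.

4900 lb/ft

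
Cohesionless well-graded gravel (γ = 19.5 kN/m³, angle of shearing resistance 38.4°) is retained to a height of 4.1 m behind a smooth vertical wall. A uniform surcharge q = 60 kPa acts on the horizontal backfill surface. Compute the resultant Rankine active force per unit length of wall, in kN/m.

95.8 kN/m

K_a = tan²(45° − φ/2) = 0.2337.
Soil triangle: ½ K_a γ H² = 0.5×0.2337×19.5×4.1² = 38.30 kN/m.
Surcharge rectangle: K_a q H = 0.2337×60×4.1 = 57.49 kN/m.
Total = 38.30 + 57.49 = 95.79 kN/m.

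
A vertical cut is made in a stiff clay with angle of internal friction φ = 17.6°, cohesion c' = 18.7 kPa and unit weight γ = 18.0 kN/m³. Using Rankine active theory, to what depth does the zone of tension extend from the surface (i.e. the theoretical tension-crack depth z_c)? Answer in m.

K_a = tan²(45° − 17.6°/2) = 0.5357; √K_a = 0.7319.
The active pressure is zero where K_a γ z = 2c√K_a, so z_c = 2c/(γ√K_a) = 2×18.7/(18.0×0.7319) = 2.839 m.

2.84 m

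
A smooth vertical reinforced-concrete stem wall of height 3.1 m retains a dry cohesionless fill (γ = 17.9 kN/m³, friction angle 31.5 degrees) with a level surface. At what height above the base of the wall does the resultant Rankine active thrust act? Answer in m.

K_a = 0.3136.
The pressure distribution is triangular, so the resultant acts at H/3 above the base = 3.1/3 = 1.033 m.

1.03 m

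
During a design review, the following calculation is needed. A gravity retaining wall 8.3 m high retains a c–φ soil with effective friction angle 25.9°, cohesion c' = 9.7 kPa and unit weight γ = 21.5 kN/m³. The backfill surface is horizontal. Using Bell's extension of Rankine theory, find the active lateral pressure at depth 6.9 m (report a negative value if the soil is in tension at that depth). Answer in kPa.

K_a = (1 − sin φ)/(1 + sin φ) = 0.3920.
σ_a = K_a γ z − 2c√K_a = 0.3920×21.5×6.9 − 2×9.7×0.6261 = 46.00 kPa.

46.0 kPa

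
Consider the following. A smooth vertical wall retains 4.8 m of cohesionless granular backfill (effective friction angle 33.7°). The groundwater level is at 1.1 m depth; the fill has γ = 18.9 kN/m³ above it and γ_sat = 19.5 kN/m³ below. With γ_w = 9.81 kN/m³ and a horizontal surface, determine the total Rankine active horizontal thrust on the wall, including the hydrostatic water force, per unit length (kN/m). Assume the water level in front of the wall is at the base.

111 kN/m

K_a = tan²(45° − φ/2) = 0.2863.
γ' = 19.5 − 9.81 = 9.690 kN/m³. Depth below WT = 3.7 m.
σ'_h at WT = K_a γ d_w = 5.952 kPa; at base = 5.952 + K_a γ' × 3.7 = 16.22 kPa.
P₁ (0–1.1 m) = ½×5.952×1.1 = 3.274. P₂ (1.1–4.8 m) = ½(5.952+16.22)×3.7 = 41.01.
P_w = ½ γ_w h₂² = 0.5×9.81×3.7² = 67.15. Total = 3.274+41.01+67.15 = 111.4 kN/m.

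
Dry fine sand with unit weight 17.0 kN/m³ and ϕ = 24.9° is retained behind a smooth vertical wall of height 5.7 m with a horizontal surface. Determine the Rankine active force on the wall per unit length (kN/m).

K_a = tan²(45° − φ/2) = 0.4074.
P_a = ½ K_a γ H² = 0.5 × 0.4074 × 17.0 × 5.7² = 112.5 kN/m.

113 kN/m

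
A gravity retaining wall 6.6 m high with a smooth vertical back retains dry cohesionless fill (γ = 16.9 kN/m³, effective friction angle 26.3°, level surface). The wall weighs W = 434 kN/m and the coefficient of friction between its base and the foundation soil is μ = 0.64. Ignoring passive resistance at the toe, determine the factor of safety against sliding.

1.96

K_a = tan²(45° − 26.3°/2) = 0.3859.
P_a = ½K_aγH² = 0.5×0.3859×16.9×6.6² = 142.1 kN/m, acting at H/3 = 2.200 m above the base.
FS_sliding = μW / P_a = 0.64×434 / 142.1 = 1.955.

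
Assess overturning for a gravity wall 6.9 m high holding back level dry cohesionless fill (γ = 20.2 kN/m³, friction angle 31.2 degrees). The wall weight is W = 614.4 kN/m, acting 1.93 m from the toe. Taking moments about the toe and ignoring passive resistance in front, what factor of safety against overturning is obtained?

3.38

K_a = tan²(45° − 31.2°/2) = 0.3175.
P_a = ½K_aγH² = 0.5×0.3175×20.2×6.9² = 152.7 kN/m, acting at H/3 = 2.300 m above the base.
Overturning moment M_o = P_a × H/3 = 152.7 × 2.300 = 351.1.
Resisting moment M_r = W × 1.93 = 614.4 × 1.93 = 1186.
FS_overturning = M_r/M_o = 1186/351.1 = 3.377.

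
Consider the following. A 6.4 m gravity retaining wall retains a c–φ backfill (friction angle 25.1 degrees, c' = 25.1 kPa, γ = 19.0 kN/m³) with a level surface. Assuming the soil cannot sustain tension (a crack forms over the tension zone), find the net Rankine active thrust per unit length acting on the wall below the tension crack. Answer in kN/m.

19.4 kN/m

K_a = 0.4043; √K_a = 0.6358.
Tension-crack depth z_c = 2c/(γ√K_a) = 2×25.1/(19.0×0.6358) = 4.155 m.
σ_a at base = K_a γ H − 2c√K_a = 0.4043×19.0×6.4 − 2×25.1×0.6358 = 17.24 kPa.
P_a = ½ × 17.24 × (H − z_c) = 0.5×17.24×2.245 = 19.35 kN/m.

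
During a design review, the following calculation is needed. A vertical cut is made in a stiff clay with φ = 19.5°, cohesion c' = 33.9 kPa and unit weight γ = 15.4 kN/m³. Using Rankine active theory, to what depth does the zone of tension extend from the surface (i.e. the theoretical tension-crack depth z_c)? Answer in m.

6.23 m

K_a = tan²(45° − 19.5°/2) = 0.4995; √K_a = 0.7067.
The active pressure is zero where K_a γ z = 2c√K_a, so z_c = 2c/(γ√K_a) = 2×33.9/(15.4×0.7067) = 6.230 m.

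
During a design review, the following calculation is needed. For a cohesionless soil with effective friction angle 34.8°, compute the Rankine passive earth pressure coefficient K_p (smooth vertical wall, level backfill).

K_p = (1 + sin φ)/(1 − sin φ) = tan²(45° + 34.8°/2) = 3.659.

3.66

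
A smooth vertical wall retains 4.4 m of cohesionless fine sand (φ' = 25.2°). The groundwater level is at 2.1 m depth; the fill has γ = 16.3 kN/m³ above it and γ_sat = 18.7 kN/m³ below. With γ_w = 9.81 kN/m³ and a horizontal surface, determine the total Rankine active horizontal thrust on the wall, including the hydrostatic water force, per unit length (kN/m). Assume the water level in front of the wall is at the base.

K_a = tan²(45° − φ/2) = 0.4027.
γ' = 18.7 − 9.81 = 8.890 kN/m³. Depth below WT = 2.3 m.
σ'_h at WT = K_a γ d_w = 13.79 kPa; at base = 13.79 + K_a γ' × 2.3 = 22.02 kPa.
P₁ (0–2.1 m) = ½×13.79×2.1 = 14.48. P₂ (2.1–4.4 m) = ½(13.79+22.02)×2.3 = 41.18.
P_w = ½ γ_w h₂² = 0.5×9.81×2.3² = 25.95. Total = 14.48+41.18+25.95 = 81.60 kN/m.

81.6 kN/m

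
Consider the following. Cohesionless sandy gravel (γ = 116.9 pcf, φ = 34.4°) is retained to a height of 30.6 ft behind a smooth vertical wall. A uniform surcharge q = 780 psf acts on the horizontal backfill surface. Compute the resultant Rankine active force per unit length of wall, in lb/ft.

21800 lb/ft

K_a = tan²(45° − φ/2) = 0.2780.
Soil triangle: ½ K_a γ H² = 0.5×0.2780×116.9×30.6² = 15210 lb/ft.
Surcharge rectangle: K_a q H = 0.2780×780×30.6 = 6635 lb/ft.
Total = 15210 + 6635 = 21850 lb/ft.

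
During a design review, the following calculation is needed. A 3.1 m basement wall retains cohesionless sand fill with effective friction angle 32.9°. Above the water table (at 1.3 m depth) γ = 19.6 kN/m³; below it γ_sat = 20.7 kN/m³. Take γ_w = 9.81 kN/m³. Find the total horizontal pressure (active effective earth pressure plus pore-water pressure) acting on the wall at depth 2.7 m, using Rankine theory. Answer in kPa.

K_a = (1 − sin φ)/(1 + sin φ) = 0.2960.
γ' = 20.7 − 9.81 = 10.89 kN/m³.
Effective vertical stress at 2.7 m: σ'_v = 19.6×1.3 + 10.89×1.40 = 40.73 kPa.
σ'_h = K_a σ'_v = 0.2960 × 40.73 = 12.06 kPa; u = γ_w × 1.40 = 13.73 kPa.
Total σ_h = 12.06 + 13.73 = 25.79 kPa.

25.8 kPa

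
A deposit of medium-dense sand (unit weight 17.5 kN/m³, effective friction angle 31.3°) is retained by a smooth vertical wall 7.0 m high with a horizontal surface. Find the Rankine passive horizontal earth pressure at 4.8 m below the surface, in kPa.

266 kPa

K_p = (1 + sin φ)/(1 − sin φ) = 3.162.
σ_h = K_p γ z = 3.162 × 17.5 × 4.8 = 265.6 kPa.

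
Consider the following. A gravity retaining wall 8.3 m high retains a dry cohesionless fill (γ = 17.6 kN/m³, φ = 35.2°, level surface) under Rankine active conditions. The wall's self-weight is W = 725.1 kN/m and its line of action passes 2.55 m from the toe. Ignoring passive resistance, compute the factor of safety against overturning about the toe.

4.10

K_a = tan²(45° − 35.2°/2) = 0.2687.
P_a = ½K_aγH² = 0.5×0.2687×17.6×8.3² = 162.9 kN/m, acting at H/3 = 2.767 m above the base.
Overturning moment M_o = P_a × H/3 = 162.9 × 2.767 = 450.7.
Resisting moment M_r = W × 2.55 = 725.1 × 2.55 = 1849.
FS_overturning = M_r/M_o = 1849/450.7 = 4.103.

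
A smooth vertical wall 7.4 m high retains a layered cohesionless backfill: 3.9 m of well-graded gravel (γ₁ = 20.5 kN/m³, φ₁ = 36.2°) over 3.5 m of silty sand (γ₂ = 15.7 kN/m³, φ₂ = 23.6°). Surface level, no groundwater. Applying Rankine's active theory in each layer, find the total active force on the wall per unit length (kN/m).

K_a1 = tan²(45°−36.2°/2) = 0.2574; K_a2 = tan²(45°−23.6°/2) = 0.4282.
Layer 1: σ at base = K_a1 γ₁ h₁ = 20.58 kPa; P₁ = ½×20.58×3.9 = 40.13.
Layer 2: σ_v at top = γ₁h₁ = 79.95; σ_h top = K_a2×79.95 = 34.24; σ_h base = K_a2×(79.95+15.7×3.5) = 57.77.
P₂ = ½(34.24+57.77)×3.5 = 161.0. Total P_a = 40.13+161.0 = 201.1 kN/m.

201 kN/m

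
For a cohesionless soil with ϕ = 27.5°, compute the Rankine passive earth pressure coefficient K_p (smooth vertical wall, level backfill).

K_p = (1 + sin φ)/(1 − sin φ) = tan²(45° + 27.5°/2) = 2.716.

2.72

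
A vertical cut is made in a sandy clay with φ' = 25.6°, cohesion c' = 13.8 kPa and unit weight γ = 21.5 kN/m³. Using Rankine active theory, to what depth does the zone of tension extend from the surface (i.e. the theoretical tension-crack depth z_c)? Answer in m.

2.04 m

K_a = tan²(45° − 25.6°/2) = 0.3966; √K_a = 0.6297.
The active pressure is zero where K_a γ z = 2c√K_a, so z_c = 2c/(γ√K_a) = 2×13.8/(21.5×0.6297) = 2.039 m.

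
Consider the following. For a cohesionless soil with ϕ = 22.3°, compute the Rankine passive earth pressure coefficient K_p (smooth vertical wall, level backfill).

K_p = (1 + sin φ)/(1 − sin φ) = tan²(45° + 22.3°/2) = 2.223.

2.22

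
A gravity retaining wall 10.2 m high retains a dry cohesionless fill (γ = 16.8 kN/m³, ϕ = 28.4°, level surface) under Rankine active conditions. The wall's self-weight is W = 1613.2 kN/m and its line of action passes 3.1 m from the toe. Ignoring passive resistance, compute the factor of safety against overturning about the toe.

4.74

K_a = tan²(45° − 28.4°/2) = 0.3554.
P_a = ½K_aγH² = 0.5×0.3554×16.8×10.2² = 310.6 kN/m, acting at H/3 = 3.400 m above the base.
Overturning moment M_o = P_a × H/3 = 310.6 × 3.400 = 1056.
Resisting moment M_r = W × 3.1 = 1613.2 × 3.1 = 5001.
FS_overturning = M_r/M_o = 5001/1056 = 4.736.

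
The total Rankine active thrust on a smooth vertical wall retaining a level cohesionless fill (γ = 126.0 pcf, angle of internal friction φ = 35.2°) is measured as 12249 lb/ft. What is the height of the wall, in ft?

K_a = 0.2687. P_a = ½ K_a γ H² ⇒ H = √(2P_a/(K_a γ)).
H = √(2×12249/(0.2687×126.0)) = 26.90 ft.

26.9 ft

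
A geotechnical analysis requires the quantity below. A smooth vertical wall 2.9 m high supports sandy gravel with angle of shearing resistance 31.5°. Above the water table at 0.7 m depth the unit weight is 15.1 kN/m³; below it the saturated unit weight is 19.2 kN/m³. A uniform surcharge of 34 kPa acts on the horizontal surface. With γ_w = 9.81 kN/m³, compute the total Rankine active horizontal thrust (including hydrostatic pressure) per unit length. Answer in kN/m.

K_a = tan²(45° − φ/2) = 0.3136.
γ' = 19.2 − 9.81 = 9.390 kN/m³. h₂ = H − d_w = 2.2 m.
σ'_h: at surface K_a·q = 10.66; at WT K_a(q+γd_w) = 13.98; at base K_a(q+γd_w+γ'h₂) = 20.46 kPa.
P₁ = ½(10.66+13.98)×0.7 = 8.625; P₂ = ½(13.98+20.46)×2.2 = 37.88; P_w = ½γ_w h₂² = 23.74.
Total = 8.625+37.88+23.74 = 70.24 kN/m.

70.2 kN/m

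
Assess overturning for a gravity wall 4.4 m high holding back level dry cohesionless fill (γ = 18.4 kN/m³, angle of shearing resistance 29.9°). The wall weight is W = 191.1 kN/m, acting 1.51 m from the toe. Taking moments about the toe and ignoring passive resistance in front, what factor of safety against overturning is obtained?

K_a = tan²(45° − 29.9°/2) = 0.3347.
P_a = ½K_aγH² = 0.5×0.3347×18.4×4.4² = 59.61 kN/m, acting at H/3 = 1.467 m above the base.
Overturning moment M_o = P_a × H/3 = 59.61 × 1.467 = 87.43.
Resisting moment M_r = W × 1.51 = 191.1 × 1.51 = 288.6.
FS_overturning = M_r/M_o = 288.6/87.43 = 3.301.

3.30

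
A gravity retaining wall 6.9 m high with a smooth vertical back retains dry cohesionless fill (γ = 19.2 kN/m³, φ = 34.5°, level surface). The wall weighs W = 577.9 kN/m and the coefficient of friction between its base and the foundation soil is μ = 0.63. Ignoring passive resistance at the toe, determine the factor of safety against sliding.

K_a = tan²(45° − 34.5°/2) = 0.2768.
P_a = ½K_aγH² = 0.5×0.2768×19.2×6.9² = 126.5 kN/m, acting at H/3 = 2.300 m above the base.
FS_sliding = μW / P_a = 0.63×577.9 / 126.5 = 2.878.

2.88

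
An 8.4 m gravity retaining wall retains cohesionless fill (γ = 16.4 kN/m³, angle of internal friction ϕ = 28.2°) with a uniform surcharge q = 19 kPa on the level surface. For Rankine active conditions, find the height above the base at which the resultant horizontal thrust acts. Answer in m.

3.10 m

K_a = 0.3582.
Triangular part P₁ = ½K_aγH² = 207.2 at H/3 = 2.800 m; rectangular part P₂ = K_a q H = 57.17 at H/2 = 4.200 m.
ȳ = (P₁·2.800 + P₂·4.200)/(P₁+P₂) = 3.103 m.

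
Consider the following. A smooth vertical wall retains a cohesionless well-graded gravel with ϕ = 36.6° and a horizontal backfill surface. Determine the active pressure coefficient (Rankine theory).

K_a = (1 − sin φ)/(1 + sin φ) = (1 − sin 36.6°)/(1 + sin 36.6°) = 0.2530.

0.253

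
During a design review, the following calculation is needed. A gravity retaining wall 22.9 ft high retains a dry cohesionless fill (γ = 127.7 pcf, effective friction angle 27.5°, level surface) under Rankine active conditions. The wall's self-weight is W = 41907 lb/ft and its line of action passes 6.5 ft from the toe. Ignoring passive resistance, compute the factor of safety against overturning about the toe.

K_a = tan²(45° − 27.5°/2) = 0.3682.
P_a = ½K_aγH² = 0.5×0.3682×127.7×22.9² = 12330 lb/ft, acting at H/3 = 7.633 ft above the base.
Overturning moment M_o = P_a × H/3 = 12330 × 7.633 = 94110.
Resisting moment M_r = W × 6.5 = 41907 × 6.5 = 272400.
FS_overturning = M_r/M_o = 272400/94110 = 2.894.

2.89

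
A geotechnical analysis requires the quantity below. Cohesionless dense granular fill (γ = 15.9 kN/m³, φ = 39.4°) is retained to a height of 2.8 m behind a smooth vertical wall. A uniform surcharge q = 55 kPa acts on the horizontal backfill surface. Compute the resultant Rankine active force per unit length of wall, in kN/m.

48.3 kN/m

K_a = tan²(45° − φ/2) = 0.2234.
Soil triangle: ½ K_a γ H² = 0.5×0.2234×15.9×2.8² = 13.93 kN/m.
Surcharge rectangle: K_a q H = 0.2234×55×2.8 = 34.41 kN/m.
Total = 13.93 + 34.41 = 48.34 kN/m.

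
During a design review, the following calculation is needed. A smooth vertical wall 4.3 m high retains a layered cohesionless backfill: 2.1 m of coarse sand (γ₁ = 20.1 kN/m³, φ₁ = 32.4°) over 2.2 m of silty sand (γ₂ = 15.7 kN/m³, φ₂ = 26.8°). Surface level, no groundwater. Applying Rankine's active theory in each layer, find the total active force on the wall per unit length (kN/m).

K_a1 = tan²(45°−32.4°/2) = 0.3022; K_a2 = tan²(45°−26.8°/2) = 0.3785.
Layer 1: σ at base = K_a1 γ₁ h₁ = 12.76 kPa; P₁ = ½×12.76×2.1 = 13.39.
Layer 2: σ_v at top = γ₁h₁ = 42.21; σ_h top = K_a2×42.21 = 15.98; σ_h base = K_a2×(42.21+15.7×2.2) = 29.05.
P₂ = ½(15.98+29.05)×2.2 = 49.53. Total P_a = 13.39+49.53 = 62.92 kN/m.

62.9 kN/m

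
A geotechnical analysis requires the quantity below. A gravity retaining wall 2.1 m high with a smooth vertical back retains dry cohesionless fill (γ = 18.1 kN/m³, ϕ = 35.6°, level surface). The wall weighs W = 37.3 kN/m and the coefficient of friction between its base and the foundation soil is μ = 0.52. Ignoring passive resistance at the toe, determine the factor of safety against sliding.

K_a = tan²(45° − 35.6°/2) = 0.2641.
P_a = ½K_aγH² = 0.5×0.2641×18.1×2.1² = 10.54 kN/m, acting at H/3 = 0.7000 m above the base.
FS_sliding = μW / P_a = 0.52×37.3 / 10.54 = 1.840.

1.84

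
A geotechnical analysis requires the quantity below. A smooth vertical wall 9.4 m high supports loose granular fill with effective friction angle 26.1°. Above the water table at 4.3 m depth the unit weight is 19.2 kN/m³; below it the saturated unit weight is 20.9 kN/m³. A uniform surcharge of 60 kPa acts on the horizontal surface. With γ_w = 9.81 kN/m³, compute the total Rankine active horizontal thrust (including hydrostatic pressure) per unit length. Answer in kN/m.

636 kN/m

K_a = tan²(45° − φ/2) = 0.3889.
γ' = 20.9 − 9.81 = 11.09 kN/m³. h₂ = H − d_w = 5.1 m.
σ'_h: at surface K_a·q = 23.34; at WT K_a(q+γd_w) = 55.45; at base K_a(q+γd_w+γ'h₂) = 77.45 kPa.
P₁ = ½(23.34+55.45)×4.3 = 169.4; P₂ = ½(55.45+77.45)×5.1 = 338.9; P_w = ½γ_w h₂² = 127.6.
Total = 169.4+338.9+127.6 = 635.9 kN/m.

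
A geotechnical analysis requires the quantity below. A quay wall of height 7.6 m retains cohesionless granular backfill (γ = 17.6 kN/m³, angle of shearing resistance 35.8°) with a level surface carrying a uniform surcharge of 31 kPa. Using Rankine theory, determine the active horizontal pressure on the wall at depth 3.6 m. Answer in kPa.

K_a = (1 − sin φ)/(1 + sin φ) = 0.2619.
σ_v = γz + q = 17.6 × 3.6 + 31 = 94.36 kPa.
σ_h = K_a σ_v = 0.2619 × 94.36 = 24.71 kPa.

24.7 kPa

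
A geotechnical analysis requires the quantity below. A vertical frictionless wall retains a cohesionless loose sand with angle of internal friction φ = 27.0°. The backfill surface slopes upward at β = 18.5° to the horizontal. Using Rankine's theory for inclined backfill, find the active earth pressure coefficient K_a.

K_a = cos β · (cos β − √(cos²β − cos²φ)) / (cos β + √(cos²β − cos²φ)).
cos β = 0.9483, cos φ = 0.8910, √(cos²β − cos²φ) = 0.3247.
K_a = 0.9483 × (0.9483 − 0.3247)/(0.9483 + 0.3247) = 0.4646.

0.465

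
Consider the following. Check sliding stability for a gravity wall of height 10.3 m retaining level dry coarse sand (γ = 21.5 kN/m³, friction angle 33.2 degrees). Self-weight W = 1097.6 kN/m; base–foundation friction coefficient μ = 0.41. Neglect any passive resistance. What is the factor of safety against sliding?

1.35

K_a = tan²(45° − 33.2°/2) = 0.2924.
P_a = ½K_aγH² = 0.5×0.2924×21.5×10.3² = 333.4 kN/m, acting at H/3 = 3.433 m above the base.
FS_sliding = μW / P_a = 0.41×1097.6 / 333.4 = 1.350.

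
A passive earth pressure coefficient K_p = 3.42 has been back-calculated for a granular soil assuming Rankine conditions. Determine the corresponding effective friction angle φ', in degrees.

K_p = (1+sin φ)/(1−sin φ) ⇒ sin φ = (K_p − 1)/(K_p + 1) = 0.5475.
φ = arcsin(0.5475) = 33.20°.

33.2°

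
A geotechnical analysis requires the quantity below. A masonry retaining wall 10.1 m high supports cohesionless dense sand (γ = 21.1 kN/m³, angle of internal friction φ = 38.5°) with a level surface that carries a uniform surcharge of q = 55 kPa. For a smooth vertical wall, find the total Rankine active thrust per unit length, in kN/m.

K_a = tan²(45° − φ/2) = 0.2327.
Soil triangle: ½ K_a γ H² = 0.5×0.2327×21.1×10.1² = 250.4 kN/m.
Surcharge rectangle: K_a q H = 0.2327×55×10.1 = 129.2 kN/m.
Total = 250.4 + 129.2 = 379.6 kN/m.

380 kN/m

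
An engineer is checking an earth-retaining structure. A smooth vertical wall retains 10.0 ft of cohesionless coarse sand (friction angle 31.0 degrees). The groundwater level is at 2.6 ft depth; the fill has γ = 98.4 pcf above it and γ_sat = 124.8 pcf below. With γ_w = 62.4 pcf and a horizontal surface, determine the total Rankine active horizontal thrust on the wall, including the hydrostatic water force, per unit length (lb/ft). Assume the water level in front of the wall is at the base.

2970 lb/ft

K_a = tan²(45° − φ/2) = 0.3201.
γ' = 124.8 − 62.4 = 62.40 pcf. Depth below WT = 7.4 ft.
σ'_h at WT = K_a γ d_w = 81.89 psf; at base = 81.89 + K_a γ' × 7.4 = 229.7 psf.
P₁ (0–2.6 ft) = ½×81.89×2.6 = 106.5. P₂ (2.6–10.0 ft) = ½(81.89+229.7)×7.4 = 1153.
P_w = ½ γ_w h₂² = 0.5×62.4×7.4² = 1709. Total = 106.5+1153+1709 = 2968 lb/ft.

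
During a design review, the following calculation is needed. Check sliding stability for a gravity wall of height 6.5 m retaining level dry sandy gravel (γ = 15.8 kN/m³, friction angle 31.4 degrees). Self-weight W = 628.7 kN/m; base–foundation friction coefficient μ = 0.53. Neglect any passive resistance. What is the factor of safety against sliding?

3.17

K_a = tan²(45° − 31.4°/2) = 0.3149.
P_a = ½K_aγH² = 0.5×0.3149×15.8×6.5² = 105.1 kN/m, acting at H/3 = 2.167 m above the base.
FS_sliding = μW / P_a = 0.53×628.7 / 105.1 = 3.170.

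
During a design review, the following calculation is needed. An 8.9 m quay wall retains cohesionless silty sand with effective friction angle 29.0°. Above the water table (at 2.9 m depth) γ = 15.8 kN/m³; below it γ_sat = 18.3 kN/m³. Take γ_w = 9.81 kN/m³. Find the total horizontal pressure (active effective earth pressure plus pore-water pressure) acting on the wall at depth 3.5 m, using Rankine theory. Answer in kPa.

K_a = (1 − sin φ)/(1 + sin φ) = 0.3470.
γ' = 18.3 − 9.81 = 8.490 kN/m³.
Effective vertical stress at 3.5 m: σ'_v = 15.8×2.9 + 8.490×0.600 = 50.91 kPa.
σ'_h = K_a σ'_v = 0.3470 × 50.91 = 17.67 kPa; u = γ_w × 0.600 = 5.886 kPa.
Total σ_h = 17.67 + 5.886 = 23.55 kPa.

23.6 kPa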